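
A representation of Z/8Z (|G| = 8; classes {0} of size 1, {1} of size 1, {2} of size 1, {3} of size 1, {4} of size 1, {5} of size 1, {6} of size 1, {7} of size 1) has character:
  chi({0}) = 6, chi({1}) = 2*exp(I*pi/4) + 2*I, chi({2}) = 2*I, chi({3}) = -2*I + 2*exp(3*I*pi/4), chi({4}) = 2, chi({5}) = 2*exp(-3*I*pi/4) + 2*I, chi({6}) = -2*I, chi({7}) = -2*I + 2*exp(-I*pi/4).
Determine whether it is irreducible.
Not irreducible (reducible): <chi, chi> = 10 > 1.

Justification: <chi, chi> = (1/|G|) sum_C |C| * |chi(C)|^2 = (1/8)[1*|6|^2 + 1*|2*exp(I*pi/4) + 2*I|^2 + 1*|2*I|^2 + 1*|-2*I + 2*exp(3*I*pi/4)|^2 + 1*|2|^2 + 1*|2*exp(-3*I*pi/4) + 2*I|^2 + 1*|-2*I|^2 + 1*|-2*I + 2*exp(-I*pi/4)|^2]
  = (1/8)[(36) + (8 - 4*exp(3*I*pi/4) + 4*exp(I*pi/4)) + (4) + (8 + 4*exp(-3*I*pi/4) - 4*exp(-I*pi/4)) + (4) + (8 + 4*exp(-3*I*pi/4) - 4*exp(-I*pi/4)) + (4) + (8 - 4*exp(3*I*pi/4) + 4*exp(I*pi/4))] = 80/8 = 10.
(Exp terms are combined using exp(i*s)*conj(exp(i*t)) = exp(i*(s-t)), and sums of them are collapsed using the identity that for every m > 1 the m distinct m-th roots of unity sum to 0, e.g. 1 + exp(2*I*pi/3) + exp(-2*I*pi/3) = 0.)
A character is irreducible iff <chi, chi> = 1, so this representation is reducible.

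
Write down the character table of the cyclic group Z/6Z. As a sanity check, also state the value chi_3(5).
Character table of Z/6Z (irreps indexed chi_0,...,chi_5 with chi_k(m) = zeta_6^(k*m), zeta_6 = exp(2*pi*i/6)):
  irrep \ class  {0} (size 1)  {1} (size 1)    {2} (size 1)    {3} (size 1)  {4} (size 1)    {5} (size 1)  
  chi_0          1             1               1               1             1               1             
  chi_1          1             exp(I*pi/3)     exp(2*I*pi/3)   -1            exp(-2*I*pi/3)  exp(-I*pi/3)  
  chi_2          1             exp(2*I*pi/3)   exp(-2*I*pi/3)  1             exp(2*I*pi/3)   exp(-2*I*pi/3)
  chi_3          1             -1              1               -1            1               -1            
  chi_4          1             exp(-2*I*pi/3)  exp(2*I*pi/3)   1             exp(-2*I*pi/3)  exp(2*I*pi/3) 
  chi_5          1             exp(-I*pi/3)    exp(-2*I*pi/3)  -1            exp(2*I*pi/3)   exp(I*pi/3)   

Spot check: chi_3(5) = zeta_6^(3*5) = zeta_6^15 = -1.

Working: Z/6Z is abelian, so all 6 irreducible complex representations are 1-dimensional. They are given by chi_k(m) = zeta_6^(k*m) for k = 0,...,5. Row orthogonality: sum_m chi_k(m) conj(chi_l(m)) = 6 * [k = l].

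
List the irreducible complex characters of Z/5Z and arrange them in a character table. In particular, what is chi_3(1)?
Character table of Z/5Z (irreps indexed chi_0,...,chi_4 with chi_k(m) = zeta_5^(k*m), zeta_5 = exp(2*pi*i/5)):
  irrep \ class  {0} (size 1)  {1} (size 1)    {2} (size 1)    {3} (size 1)    {4} (size 1)  
  chi_0          1             1               1               1               1             
  chi_1          1             exp(2*I*pi/5)   exp(4*I*pi/5)   exp(-4*I*pi/5)  exp(-2*I*pi/5)
  chi_2          1             exp(4*I*pi/5)   exp(-2*I*pi/5)  exp(2*I*pi/5)   exp(-4*I*pi/5)
  chi_3          1             exp(-4*I*pi/5)  exp(2*I*pi/5)   exp(-2*I*pi/5)  exp(4*I*pi/5) 
  chi_4          1             exp(-2*I*pi/5)  exp(-4*I*pi/5)  exp(4*I*pi/5)   exp(2*I*pi/5) 

Spot check: chi_3(1) = zeta_5^(3*1) = zeta_5^3 = exp(-4*I*pi/5).

Derivation: Z/5Z is abelian, so all 5 irreducible complex representations are 1-dimensional. They are given by chi_k(m) = zeta_5^(k*m) for k = 0,...,4. Row orthogonality: sum_m chi_k(m) conj(chi_l(m)) = 5 * [k = l].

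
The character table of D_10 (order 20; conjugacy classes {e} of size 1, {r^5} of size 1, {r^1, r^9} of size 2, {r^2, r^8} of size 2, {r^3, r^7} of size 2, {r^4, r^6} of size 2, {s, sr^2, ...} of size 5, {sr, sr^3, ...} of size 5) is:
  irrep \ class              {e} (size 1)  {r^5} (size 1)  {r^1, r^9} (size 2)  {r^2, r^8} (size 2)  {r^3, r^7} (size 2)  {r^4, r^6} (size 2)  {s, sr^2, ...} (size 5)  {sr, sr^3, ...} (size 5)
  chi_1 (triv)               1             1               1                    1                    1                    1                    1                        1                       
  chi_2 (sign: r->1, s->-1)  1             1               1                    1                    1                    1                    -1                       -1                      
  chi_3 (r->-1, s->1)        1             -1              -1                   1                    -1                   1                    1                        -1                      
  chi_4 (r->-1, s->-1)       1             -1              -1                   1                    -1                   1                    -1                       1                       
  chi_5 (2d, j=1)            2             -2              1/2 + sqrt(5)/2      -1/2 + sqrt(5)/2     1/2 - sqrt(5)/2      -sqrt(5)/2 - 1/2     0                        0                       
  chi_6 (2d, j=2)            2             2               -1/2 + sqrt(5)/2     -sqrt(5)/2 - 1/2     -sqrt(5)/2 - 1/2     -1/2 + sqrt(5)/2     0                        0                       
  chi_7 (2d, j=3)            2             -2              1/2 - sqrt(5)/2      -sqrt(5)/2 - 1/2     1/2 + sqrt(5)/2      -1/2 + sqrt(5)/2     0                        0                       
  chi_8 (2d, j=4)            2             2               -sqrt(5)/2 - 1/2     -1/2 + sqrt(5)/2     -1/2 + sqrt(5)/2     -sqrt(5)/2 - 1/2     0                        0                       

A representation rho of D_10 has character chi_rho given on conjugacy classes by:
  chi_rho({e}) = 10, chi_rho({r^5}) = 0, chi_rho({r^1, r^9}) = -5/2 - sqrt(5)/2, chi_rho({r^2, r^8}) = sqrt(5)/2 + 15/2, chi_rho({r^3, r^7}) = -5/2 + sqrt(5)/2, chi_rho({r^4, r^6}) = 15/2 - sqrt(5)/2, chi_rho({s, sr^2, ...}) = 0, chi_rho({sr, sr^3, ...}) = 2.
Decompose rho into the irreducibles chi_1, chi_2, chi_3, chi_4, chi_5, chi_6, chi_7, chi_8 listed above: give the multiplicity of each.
Multiplicities: chi_1: 2, chi_2: 1, chi_3: 2, chi_4: 3, chi_5: 0, chi_6: 0, chi_7: 0, chi_8: 1.

Reasoning: Use <chi_rho, chi> = (1/|G|) sum_C |C| * chi_rho(C) * conj(chi(C)) with |G| = 20 for each irreducible chi in the table:
  <chi_rho, chi_1> = (1/20)[1*(10)*conj(1) + 1*(0)*conj(1) + 2*(-5/2 - sqrt(5)/2)*conj(1) + 2*(sqrt(5)/2 + 15/2)*conj(1) + 2*(-5/2 + sqrt(5)/2)*conj(1) + 2*(15/2 - sqrt(5)/2)*conj(1) + 5*(0)*conj(1) + 5*(2)*conj(1)]
      = (1/20)[(10) + (0) + (-5 - sqrt(5)) + (sqrt(5) + 15) + (-5 + sqrt(5)) + (15 - sqrt(5)) + (0) + (10)] = 40/20 = 2
  <chi_rho, chi_2> = (1/20)[1*(10)*conj(1) + 1*(0)*conj(1) + 2*(-5/2 - sqrt(5)/2)*conj(1) + 2*(sqrt(5)/2 + 15/2)*conj(1) + 2*(-5/2 + sqrt(5)/2)*conj(1) + 2*(15/2 - sqrt(5)/2)*conj(1) + 5*(0)*conj(-1) + 5*(2)*conj(-1)]
      = (1/20)[(10) + (0) + (-5 - sqrt(5)) + (sqrt(5) + 15) + (-5 + sqrt(5)) + (15 - sqrt(5)) + (0) + (-10)] = 20/20 = 1
  <chi_rho, chi_3> = (1/20)[1*(10)*conj(1) + 1*(0)*conj(-1) + 2*(-5/2 - sqrt(5)/2)*conj(-1) + 2*(sqrt(5)/2 + 15/2)*conj(1) + 2*(-5/2 + sqrt(5)/2)*conj(-1) + 2*(15/2 - sqrt(5)/2)*conj(1) + 5*(0)*conj(1) + 5*(2)*conj(-1)]
      = (1/20)[(10) + (0) + (sqrt(5) + 5) + (sqrt(5) + 15) + (5 - sqrt(5)) + (15 - sqrt(5)) + (0) + (-10)] = 40/20 = 2
  <chi_rho, chi_4> = (1/20)[1*(10)*conj(1) + 1*(0)*conj(-1) + 2*(-5/2 - sqrt(5)/2)*conj(-1) + 2*(sqrt(5)/2 + 15/2)*conj(1) + 2*(-5/2 + sqrt(5)/2)*conj(-1) + 2*(15/2 - sqrt(5)/2)*conj(1) + 5*(0)*conj(-1) + 5*(2)*conj(1)]
      = (1/20)[(10) + (0) + (sqrt(5) + 5) + (sqrt(5) + 15) + (5 - sqrt(5)) + (15 - sqrt(5)) + (0) + (10)] = 60/20 = 3
  <chi_rho, chi_5> = (1/20)[1*(10)*conj(2) + 1*(0)*conj(-2) + 2*(-5/2 - sqrt(5)/2)*conj(1/2 + sqrt(5)/2) + 2*(sqrt(5)/2 + 15/2)*conj(-1/2 + sqrt(5)/2) + 2*(-5/2 + sqrt(5)/2)*conj(1/2 - sqrt(5)/2) + 2*(15/2 - sqrt(5)/2)*conj(-sqrt(5)/2 - 1/2) + 5*(0)*conj(0) + 5*(2)*conj(0)]
      = (1/20)[(20) + (0) + (-3*sqrt(5) - 5) + (-5 + 7*sqrt(5)) + (-5 + 3*sqrt(5)) + (-7*sqrt(5) - 5) + (0) + (0)] = 0/20 = 0
  <chi_rho, chi_6> = (1/20)[1*(10)*conj(2) + 1*(0)*conj(2) + 2*(-5/2 - sqrt(5)/2)*conj(-1/2 + sqrt(5)/2) + 2*(sqrt(5)/2 + 15/2)*conj(-sqrt(5)/2 - 1/2) + 2*(-5/2 + sqrt(5)/2)*conj(-sqrt(5)/2 - 1/2) + 2*(15/2 - sqrt(5)/2)*conj(-1/2 + sqrt(5)/2) + 5*(0)*conj(0) + 5*(2)*conj(0)]
      = (1/20)[(20) + (0) + (-2*sqrt(5)) + (-8*sqrt(5) - 10) + (2*sqrt(5)) + (-10 + 8*sqrt(5)) + (0) + (0)] = 0/20 = 0
  <chi_rho, chi_7> = (1/20)[1*(10)*conj(2) + 1*(0)*conj(-2) + 2*(-5/2 - sqrt(5)/2)*conj(1/2 - sqrt(5)/2) + 2*(sqrt(5)/2 + 15/2)*conj(-sqrt(5)/2 - 1/2) + 2*(-5/2 + sqrt(5)/2)*conj(1/2 + sqrt(5)/2) + 2*(15/2 - sqrt(5)/2)*conj(-1/2 + sqrt(5)/2) + 5*(0)*conj(0) + 5*(2)*conj(0)]
      = (1/20)[(20) + (0) + (2*sqrt(5)) + (-8*sqrt(5) - 10) + (-2*sqrt(5)) + (-10 + 8*sqrt(5)) + (0) + (0)] = 0/20 = 0
  <chi_rho, chi_8> = (1/20)[1*(10)*conj(2) + 1*(0)*conj(2) + 2*(-5/2 - sqrt(5)/2)*conj(-sqrt(5)/2 - 1/2) + 2*(sqrt(5)/2 + 15/2)*conj(-1/2 + sqrt(5)/2) + 2*(-5/2 + sqrt(5)/2)*conj(-1/2 + sqrt(5)/2) + 2*(15/2 - sqrt(5)/2)*conj(-sqrt(5)/2 - 1/2) + 5*(0)*conj(0) + 5*(2)*conj(0)]
      = (1/20)[(20) + (0) + (5 + 3*sqrt(5)) + (-5 + 7*sqrt(5)) + (5 - 3*sqrt(5)) + (-7*sqrt(5) - 5) + (0) + (0)] = 20/20 = 1
Dimension check: dim(rho) = sum (mult * dim) = 2*1 + 1*1 + 2*1 + 3*1 + 0*2 + 0*2 + 0*2 + 1*2 = 10 = chi_rho(e) = 10.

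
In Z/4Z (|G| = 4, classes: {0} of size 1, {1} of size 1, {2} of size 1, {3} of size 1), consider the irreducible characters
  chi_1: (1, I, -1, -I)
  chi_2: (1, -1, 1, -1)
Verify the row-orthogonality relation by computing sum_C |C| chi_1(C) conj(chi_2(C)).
Sum = 0; so <chi_1, chi_2> = 0 (distinct irreducibles are orthogonal).

Working: Compute term by term over conjugacy classes (|C| * chi_1(C) * conj(chi_2(C))):
  1*(1)*conj(1) + 1*(I)*conj(-1) + 1*(-1)*conj(1) + 1*(-I)*conj(-1)
  = (1) + (-I) + (-1) + (I)
  = 0.
(Exp terms are combined using exp(i*s)*conj(exp(i*t)) = exp(i*(s-t)), and sums of them are collapsed using the identity that for every m > 1 the m distinct m-th roots of unity sum to 0, e.g. 1 + exp(2*I*pi/3) + exp(-2*I*pi/3) = 0.)
Dividing by |G| = 4 gives 0/4 = 0, matching the row-orthogonality relation <chi_1, chi_2> = [chi_1 = chi_2].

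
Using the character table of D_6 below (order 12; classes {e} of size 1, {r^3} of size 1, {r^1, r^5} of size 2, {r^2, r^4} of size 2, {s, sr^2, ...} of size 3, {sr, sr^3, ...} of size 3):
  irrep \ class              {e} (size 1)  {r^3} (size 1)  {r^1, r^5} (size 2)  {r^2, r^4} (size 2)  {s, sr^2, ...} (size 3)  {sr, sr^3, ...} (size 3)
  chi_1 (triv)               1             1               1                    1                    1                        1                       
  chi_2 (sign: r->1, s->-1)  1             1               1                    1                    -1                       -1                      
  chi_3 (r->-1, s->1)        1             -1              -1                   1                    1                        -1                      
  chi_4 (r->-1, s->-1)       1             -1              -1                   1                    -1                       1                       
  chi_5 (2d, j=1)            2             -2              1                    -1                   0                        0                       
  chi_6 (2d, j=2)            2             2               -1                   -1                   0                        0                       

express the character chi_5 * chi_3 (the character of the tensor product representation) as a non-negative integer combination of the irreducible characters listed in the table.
chi_5 tensor chi_3 = chi_6 (all other irreducibles have multiplicity 0).

Working: The character of a tensor product is the pointwise product (chi_5 * chi_3)(C) = chi_5(C) * chi_3(C):
  {e}: (2)*(1), {r^3}: (-2)*(-1), {r^1, r^5}: (1)*(-1), {r^2, r^4}: (-1)*(1), {s, sr^2, ...}: (0)*(1), {sr, sr^3, ...}: (0)*(-1)
so (chi_5 * chi_3) takes values
  {e} -> 2, {r^3} -> 2, {r^1, r^5} -> -1, {r^2, r^4} -> -1, {s, sr^2, ...} -> 0, {sr, sr^3, ...} -> 0.
Now take the inner product of this character with each irreducible chi from the table, <chi_5*chi_3, chi> = (1/12) sum_C |C| (chi_5*chi_3)(C) conj(chi(C)):
  <chi_5*chi_3, chi_1> = (1/12)[1*(2)*conj(1) + 1*(2)*conj(1) + 2*(-1)*conj(1) + 2*(-1)*conj(1) + 3*(0)*conj(1) + 3*(0)*conj(1)]
      = (1/12)[(2) + (2) + (-2) + (-2) + (0) + (0)] = 0/12 = 0
  <chi_5*chi_3, chi_2> = (1/12)[1*(2)*conj(1) + 1*(2)*conj(1) + 2*(-1)*conj(1) + 2*(-1)*conj(1) + 3*(0)*conj(-1) + 3*(0)*conj(-1)]
      = (1/12)[(2) + (2) + (-2) + (-2) + (0) + (0)] = 0/12 = 0
  <chi_5*chi_3, chi_3> = (1/12)[1*(2)*conj(1) + 1*(2)*conj(-1) + 2*(-1)*conj(-1) + 2*(-1)*conj(1) + 3*(0)*conj(1) + 3*(0)*conj(-1)]
      = (1/12)[(2) + (-2) + (2) + (-2) + (0) + (0)] = 0/12 = 0
  <chi_5*chi_3, chi_4> = (1/12)[1*(2)*conj(1) + 1*(2)*conj(-1) + 2*(-1)*conj(-1) + 2*(-1)*conj(1) + 3*(0)*conj(-1) + 3*(0)*conj(1)]
      = (1/12)[(2) + (-2) + (2) + (-2) + (0) + (0)] = 0/12 = 0
  <chi_5*chi_3, chi_5> = (1/12)[1*(2)*conj(2) + 1*(2)*conj(-2) + 2*(-1)*conj(1) + 2*(-1)*conj(-1) + 3*(0)*conj(0) + 3*(0)*conj(0)]
      = (1/12)[(4) + (-4) + (-2) + (2) + (0) + (0)] = 0/12 = 0
  <chi_5*chi_3, chi_6> = (1/12)[1*(2)*conj(2) + 1*(2)*conj(2) + 2*(-1)*conj(-1) + 2*(-1)*conj(-1) + 3*(0)*conj(0) + 3*(0)*conj(0)]
      = (1/12)[(4) + (4) + (2) + (2) + (0) + (0)] = 12/12 = 1
Hence the multiplicities are chi_6: 1. Dimension check: dim(chi_5)*dim(chi_3) = 2*1 = 2 and sum (mult * dim) = 1*2 = 2.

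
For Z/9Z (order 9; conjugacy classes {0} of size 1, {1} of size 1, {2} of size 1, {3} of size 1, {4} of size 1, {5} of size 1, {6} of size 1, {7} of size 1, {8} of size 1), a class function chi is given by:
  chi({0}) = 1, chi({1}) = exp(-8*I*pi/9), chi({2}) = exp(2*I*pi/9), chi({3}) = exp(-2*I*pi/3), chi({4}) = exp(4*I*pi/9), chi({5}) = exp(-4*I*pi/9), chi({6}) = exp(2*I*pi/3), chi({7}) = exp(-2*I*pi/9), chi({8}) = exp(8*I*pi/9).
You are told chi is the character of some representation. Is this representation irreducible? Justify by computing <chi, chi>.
Irreducible: <chi, chi> = 1.

Why: <chi, chi> = (1/|G|) sum_C |C| * |chi(C)|^2 = (1/9)[1*|1|^2 + 1*|exp(-8*I*pi/9)|^2 + 1*|exp(2*I*pi/9)|^2 + 1*|exp(-2*I*pi/3)|^2 + 1*|exp(4*I*pi/9)|^2 + 1*|exp(-4*I*pi/9)|^2 + 1*|exp(2*I*pi/3)|^2 + 1*|exp(-2*I*pi/9)|^2 + 1*|exp(8*I*pi/9)|^2]
  = (1/9)[(1) + (1) + (1) + (1) + (1) + (1) + (1) + (1) + (1)] = 9/9 = 1.
(Exp terms are combined using exp(i*s)*conj(exp(i*t)) = exp(i*(s-t)), and sums of them are collapsed using the identity that for every m > 1 the m distinct m-th roots of unity sum to 0, e.g. 1 + exp(2*I*pi/3) + exp(-2*I*pi/3) = 0.)
A character is irreducible iff <chi, chi> = 1, so this representation is irreducible.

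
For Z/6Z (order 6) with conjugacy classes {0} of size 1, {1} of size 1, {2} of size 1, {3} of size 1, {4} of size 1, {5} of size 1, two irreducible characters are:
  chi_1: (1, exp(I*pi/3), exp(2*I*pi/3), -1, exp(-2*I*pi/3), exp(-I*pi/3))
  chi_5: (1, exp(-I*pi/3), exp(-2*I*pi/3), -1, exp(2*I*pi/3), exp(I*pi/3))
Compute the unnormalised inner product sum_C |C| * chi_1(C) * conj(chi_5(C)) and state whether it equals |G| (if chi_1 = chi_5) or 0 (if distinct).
Sum = 0; so <chi_1, chi_5> = 0 (distinct irreducibles are orthogonal).

Derivation: Compute term by term over conjugacy classes (|C| * chi_1(C) * conj(chi_5(C))):
  1*(1)*conj(1) + 1*(exp(I*pi/3))*conj(exp(-I*pi/3)) + 1*(exp(2*I*pi/3))*conj(exp(-2*I*pi/3)) + 1*(-1)*conj(-1) + 1*(exp(-2*I*pi/3))*conj(exp(2*I*pi/3)) + 1*(exp(-I*pi/3))*conj(exp(I*pi/3))
  = (1) + (exp(2*I*pi/3)) + (exp(-2*I*pi/3)) + (1) + (exp(2*I*pi/3)) + (exp(-2*I*pi/3))
  = 0.
(Exp terms are combined using exp(i*s)*conj(exp(i*t)) = exp(i*(s-t)), and sums of them are collapsed using the identity that for every m > 1 the m distinct m-th roots of unity sum to 0, e.g. 1 + exp(2*I*pi/3) + exp(-2*I*pi/3) = 0.)
Dividing by |G| = 6 gives 0/6 = 0, matching the row-orthogonality relation <chi_1, chi_5> = [chi_1 = chi_5].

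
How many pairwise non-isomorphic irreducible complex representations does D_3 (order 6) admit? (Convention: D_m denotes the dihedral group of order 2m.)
3

Argument: The number of irreducible complex representations of a finite group equals its number of conjugacy classes. D_3 has 3 conjugacy classes ((n+3)/2 for n odd), so D_3 (order 6) has exactly 3 irreducible complex representations.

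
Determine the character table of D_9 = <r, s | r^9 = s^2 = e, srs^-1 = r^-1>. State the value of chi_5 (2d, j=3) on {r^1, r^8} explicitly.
Conjugacy classes: {e} of size 1, {r^1, r^8} of size 2, {r^2, r^7} of size 2, {r^3, r^6} of size 2, {r^4, r^5} of size 2, {s, sr, ..., sr^8} of size 9.
Character table:
  irrep \ class              {e} (size 1)  {r^1, r^8} (size 2)  {r^2, r^7} (size 2)  {r^3, r^6} (size 2)  {r^4, r^5} (size 2)  {s, sr, ..., sr^8} (size 9)
  chi_1 (triv)               1             1                    1                    1                    1                    1                          
  chi_2 (sign: r->1, s->-1)  1             1                    1                    1                    1                    -1                         
  chi_3 (2d, j=1)            2             2*cos(2*pi/9)        2*cos(4*pi/9)        -1                   -2*cos(pi/9)         0                          
  chi_4 (2d, j=2)            2             2*cos(4*pi/9)        -2*cos(pi/9)         -1                   2*cos(2*pi/9)        0                          
  chi_5 (2d, j=3)            2             -1                   -1                   2                    -1                   0                          
  chi_6 (2d, j=4)            2             -2*cos(pi/9)         2*cos(2*pi/9)        -1                   2*cos(4*pi/9)        0                          

Spot check: chi_5 (2d, j=3) on {r^1, r^8} = -1.

Derivation: D_9 has order 2*9 = 18 with 6 conjugacy classes, hence 6 irreducibles. Sum of squared dims 1 + 1 + 4 + 4 + 4 + 4 = 18 = |G|. Linear characters come from the abelianisation; the 2-dimensional irreps have character r^k -> 2*cos(2*pi*j*k/9), reflections -> 0.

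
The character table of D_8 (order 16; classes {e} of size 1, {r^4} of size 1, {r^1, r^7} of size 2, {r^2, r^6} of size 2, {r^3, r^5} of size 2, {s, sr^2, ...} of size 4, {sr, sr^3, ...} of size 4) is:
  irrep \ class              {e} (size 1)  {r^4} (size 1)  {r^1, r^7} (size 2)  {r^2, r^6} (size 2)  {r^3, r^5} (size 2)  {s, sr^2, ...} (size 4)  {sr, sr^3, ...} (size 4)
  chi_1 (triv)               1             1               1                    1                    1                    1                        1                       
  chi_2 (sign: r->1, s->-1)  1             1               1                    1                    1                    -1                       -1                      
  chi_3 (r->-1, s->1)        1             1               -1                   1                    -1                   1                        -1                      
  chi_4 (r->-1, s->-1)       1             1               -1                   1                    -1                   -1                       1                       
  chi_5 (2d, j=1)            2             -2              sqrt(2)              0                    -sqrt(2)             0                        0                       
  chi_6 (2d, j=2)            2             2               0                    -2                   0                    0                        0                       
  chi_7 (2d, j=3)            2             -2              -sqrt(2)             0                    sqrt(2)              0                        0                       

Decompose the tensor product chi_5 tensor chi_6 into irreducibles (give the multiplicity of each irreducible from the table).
chi_5 tensor chi_6 = chi_5 + chi_7 (all other irreducibles have multiplicity 0).

The character of a tensor product is the pointwise product (chi_5 * chi_6)(C) = chi_5(C) * chi_6(C):
  {e}: (2)*(2), {r^4}: (-2)*(2), {r^1, r^7}: (sqrt(2))*(0), {r^2, r^6}: (0)*(-2), {r^3, r^5}: (-sqrt(2))*(0), {s, sr^2, ...}: (0)*(0), {sr, sr^3, ...}: (0)*(0)
so (chi_5 * chi_6) takes values
  {e} -> 4, {r^4} -> -4, {r^1, r^7} -> 0, {r^2, r^6} -> 0, {r^3, r^5} -> 0, {s, sr^2, ...} -> 0, {sr, sr^3, ...} -> 0.
Now take the inner product of this character with each irreducible chi from the table, <chi_5*chi_6, chi> = (1/16) sum_C |C| (chi_5*chi_6)(C) conj(chi(C)):
  <chi_5*chi_6, chi_1> = (1/16)[1*(4)*conj(1) + 1*(-4)*conj(1) + 2*(0)*conj(1) + 2*(0)*conj(1) + 2*(0)*conj(1) + 4*(0)*conj(1) + 4*(0)*conj(1)]
      = (1/16)[(4) + (-4) + (0) + (0) + (0) + (0) + (0)] = 0/16 = 0
  <chi_5*chi_6, chi_2> = (1/16)[1*(4)*conj(1) + 1*(-4)*conj(1) + 2*(0)*conj(1) + 2*(0)*conj(1) + 2*(0)*conj(1) + 4*(0)*conj(-1) + 4*(0)*conj(-1)]
      = (1/16)[(4) + (-4) + (0) + (0) + (0) + (0) + (0)] = 0/16 = 0
  <chi_5*chi_6, chi_3> = (1/16)[1*(4)*conj(1) + 1*(-4)*conj(1) + 2*(0)*conj(-1) + 2*(0)*conj(1) + 2*(0)*conj(-1) + 4*(0)*conj(1) + 4*(0)*conj(-1)]
      = (1/16)[(4) + (-4) + (0) + (0) + (0) + (0) + (0)] = 0/16 = 0
  <chi_5*chi_6, chi_4> = (1/16)[1*(4)*conj(1) + 1*(-4)*conj(1) + 2*(0)*conj(-1) + 2*(0)*conj(1) + 2*(0)*conj(-1) + 4*(0)*conj(-1) + 4*(0)*conj(1)]
      = (1/16)[(4) + (-4) + (0) + (0) + (0) + (0) + (0)] = 0/16 = 0
  <chi_5*chi_6, chi_5> = (1/16)[1*(4)*conj(2) + 1*(-4)*conj(-2) + 2*(0)*conj(sqrt(2)) + 2*(0)*conj(0) + 2*(0)*conj(-sqrt(2)) + 4*(0)*conj(0) + 4*(0)*conj(0)]
      = (1/16)[(8) + (8) + (0) + (0) + (0) + (0) + (0)] = 16/16 = 1
  <chi_5*chi_6, chi_6> = (1/16)[1*(4)*conj(2) + 1*(-4)*conj(2) + 2*(0)*conj(0) + 2*(0)*conj(-2) + 2*(0)*conj(0) + 4*(0)*conj(0) + 4*(0)*conj(0)]
      = (1/16)[(8) + (-8) + (0) + (0) + (0) + (0) + (0)] = 0/16 = 0
  <chi_5*chi_6, chi_7> = (1/16)[1*(4)*conj(2) + 1*(-4)*conj(-2) + 2*(0)*conj(-sqrt(2)) + 2*(0)*conj(0) + 2*(0)*conj(sqrt(2)) + 4*(0)*conj(0) + 4*(0)*conj(0)]
      = (1/16)[(8) + (8) + (0) + (0) + (0) + (0) + (0)] = 16/16 = 1
Hence the multiplicities are chi_5: 1, chi_7: 1. Dimension check: dim(chi_5)*dim(chi_6) = 2*2 = 4 and sum (mult * dim) = 1*2 + 1*2 = 4.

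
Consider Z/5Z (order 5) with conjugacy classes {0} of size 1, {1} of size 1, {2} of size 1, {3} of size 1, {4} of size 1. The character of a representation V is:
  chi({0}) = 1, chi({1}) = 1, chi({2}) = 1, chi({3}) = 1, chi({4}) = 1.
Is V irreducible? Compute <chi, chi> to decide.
Irreducible: <chi, chi> = 1.

Solution. <chi, chi> = (1/|G|) sum_C |C| * |chi(C)|^2 = (1/5)[1*|1|^2 + 1*|1|^2 + 1*|1|^2 + 1*|1|^2 + 1*|1|^2]
  = (1/5)[(1) + (1) + (1) + (1) + (1)] = 5/5 = 1.
(Exp terms are combined using exp(i*s)*conj(exp(i*t)) = exp(i*(s-t)), and sums of them are collapsed using the identity that for every m > 1 the m distinct m-th roots of unity sum to 0, e.g. 1 + exp(2*I*pi/3) + exp(-2*I*pi/3) = 0.)
A character is irreducible iff <chi, chi> = 1, so this representation is irreducible.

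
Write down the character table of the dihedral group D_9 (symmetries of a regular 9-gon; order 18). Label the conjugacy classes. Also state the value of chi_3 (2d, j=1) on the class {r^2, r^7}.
Conjugacy classes: {e} of size 1, {r^1, r^8} of size 2, {r^2, r^7} of size 2, {r^3, r^6} of size 2, {r^4, r^5} of size 2, {s, sr, ..., sr^8} of size 9.
Character table:
  irrep \ class              {e} (size 1)  {r^1, r^8} (size 2)  {r^2, r^7} (size 2)  {r^3, r^6} (size 2)  {r^4, r^5} (size 2)  {s, sr, ..., sr^8} (size 9)
  chi_1 (triv)               1             1                    1                    1                    1                    1                          
  chi_2 (sign: r->1, s->-1)  1             1                    1                    1                    1                    -1                         
  chi_3 (2d, j=1)            2             2*cos(2*pi/9)        2*cos(4*pi/9)        -1                   -2*cos(pi/9)         0                          
  chi_4 (2d, j=2)            2             2*cos(4*pi/9)        -2*cos(pi/9)         -1                   2*cos(2*pi/9)        0                          
  chi_5 (2d, j=3)            2             -1                   -1                   2                    -1                   0                          
  chi_6 (2d, j=4)            2             -2*cos(pi/9)         2*cos(2*pi/9)        -1                   2*cos(4*pi/9)        0                          

Spot check: chi_3 (2d, j=1) on {r^2, r^7} = 2*cos(4*pi/9).

Solution. D_9 has order 2*9 = 18 with 6 conjugacy classes, hence 6 irreducibles. Sum of squared dims 1 + 1 + 4 + 4 + 4 + 4 = 18 = |G|. Linear characters come from the abelianisation; the 2-dimensional irreps have character r^k -> 2*cos(2*pi*j*k/9), reflections -> 0.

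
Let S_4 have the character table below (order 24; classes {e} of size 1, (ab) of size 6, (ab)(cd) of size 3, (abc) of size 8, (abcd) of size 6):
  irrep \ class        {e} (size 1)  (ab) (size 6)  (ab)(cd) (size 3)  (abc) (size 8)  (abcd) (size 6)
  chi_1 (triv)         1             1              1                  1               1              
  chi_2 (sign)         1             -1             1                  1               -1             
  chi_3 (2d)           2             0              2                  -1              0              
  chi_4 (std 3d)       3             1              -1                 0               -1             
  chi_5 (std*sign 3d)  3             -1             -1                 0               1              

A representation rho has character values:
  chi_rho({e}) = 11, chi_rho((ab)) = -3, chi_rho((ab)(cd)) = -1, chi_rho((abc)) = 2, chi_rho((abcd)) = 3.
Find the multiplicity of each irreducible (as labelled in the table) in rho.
Multiplicities: chi_1: 1, chi_2: 1, chi_3: 0, chi_4: 0, chi_5: 3.

Proof sketch: Use <chi_rho, chi> = (1/|G|) sum_C |C| * chi_rho(C) * conj(chi(C)) with |G| = 24 for each irreducible chi in the table:
  <chi_rho, chi_1> = (1/24)[1*(11)*conj(1) + 6*(-3)*conj(1) + 3*(-1)*conj(1) + 8*(2)*conj(1) + 6*(3)*conj(1)]
      = (1/24)[(11) + (-18) + (-3) + (16) + (18)] = 24/24 = 1
  <chi_rho, chi_2> = (1/24)[1*(11)*conj(1) + 6*(-3)*conj(-1) + 3*(-1)*conj(1) + 8*(2)*conj(1) + 6*(3)*conj(-1)]
      = (1/24)[(11) + (18) + (-3) + (16) + (-18)] = 24/24 = 1
  <chi_rho, chi_3> = (1/24)[1*(11)*conj(2) + 6*(-3)*conj(0) + 3*(-1)*conj(2) + 8*(2)*conj(-1) + 6*(3)*conj(0)]
      = (1/24)[(22) + (0) + (-6) + (-16) + (0)] = 0/24 = 0
  <chi_rho, chi_4> = (1/24)[1*(11)*conj(3) + 6*(-3)*conj(1) + 3*(-1)*conj(-1) + 8*(2)*conj(0) + 6*(3)*conj(-1)]
      = (1/24)[(33) + (-18) + (3) + (0) + (-18)] = 0/24 = 0
  <chi_rho, chi_5> = (1/24)[1*(11)*conj(3) + 6*(-3)*conj(-1) + 3*(-1)*conj(-1) + 8*(2)*conj(0) + 6*(3)*conj(1)]
      = (1/24)[(33) + (18) + (3) + (0) + (18)] = 72/24 = 3
Dimension check: dim(rho) = sum (mult * dim) = 1*1 + 1*1 + 0*2 + 0*3 + 3*3 = 11 = chi_rho(e) = 11.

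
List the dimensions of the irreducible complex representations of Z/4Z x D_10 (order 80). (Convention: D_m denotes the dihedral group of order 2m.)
Dimensions: 1, 1, 1, 1, 1, 1, 1, 1, 1, 1, 1, 1, 1, 1, 1, 1, 2, 2, 2, 2, 2, 2, 2, 2, 2, 2, 2, 2, 2, 2, 2, 2

Argument: There are 32 irreducibles (= number of conjugacy classes). Their dimensions d_i satisfy sum d_i^2 = |G| = 80: 1 + 1 + 1 + 1 + 1 + 1 + 1 + 1 + 1 + 1 + 1 + 1 + 1 + 1 + 1 + 1 + 4 + 4 + 4 + 4 + 4 + 4 + 4 + 4 + 4 + 4 + 4 + 4 + 4 + 4 + 4 + 4 = 80. (For the product with Z/4Z: each of the 4 1-dim characters of Z/4Z tensors with each irrep of D_10, giving 4 copies of each D_10-dimension.)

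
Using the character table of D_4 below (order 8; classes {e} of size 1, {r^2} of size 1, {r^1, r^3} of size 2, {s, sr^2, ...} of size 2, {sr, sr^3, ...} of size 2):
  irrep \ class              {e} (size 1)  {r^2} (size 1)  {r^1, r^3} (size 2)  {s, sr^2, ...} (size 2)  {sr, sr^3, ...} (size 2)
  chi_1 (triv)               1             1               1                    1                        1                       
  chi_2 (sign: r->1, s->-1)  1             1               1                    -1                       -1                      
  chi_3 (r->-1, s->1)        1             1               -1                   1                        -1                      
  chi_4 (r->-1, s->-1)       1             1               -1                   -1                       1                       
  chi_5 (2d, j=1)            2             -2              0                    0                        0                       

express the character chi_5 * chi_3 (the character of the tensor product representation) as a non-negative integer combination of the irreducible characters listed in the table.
chi_5 tensor chi_3 = chi_5 (all other irreducibles have multiplicity 0).

Explanation: The character of a tensor product is the pointwise product (chi_5 * chi_3)(C) = chi_5(C) * chi_3(C):
  {e}: (2)*(1), {r^2}: (-2)*(1), {r^1, r^3}: (0)*(-1), {s, sr^2, ...}: (0)*(1), {sr, sr^3, ...}: (0)*(-1)
so (chi_5 * chi_3) takes values
  {e} -> 2, {r^2} -> -2, {r^1, r^3} -> 0, {s, sr^2, ...} -> 0, {sr, sr^3, ...} -> 0.
Now take the inner product of this character with each irreducible chi from the table, <chi_5*chi_3, chi> = (1/8) sum_C |C| (chi_5*chi_3)(C) conj(chi(C)):
  <chi_5*chi_3, chi_1> = (1/8)[1*(2)*conj(1) + 1*(-2)*conj(1) + 2*(0)*conj(1) + 2*(0)*conj(1) + 2*(0)*conj(1)]
      = (1/8)[(2) + (-2) + (0) + (0) + (0)] = 0/8 = 0
  <chi_5*chi_3, chi_2> = (1/8)[1*(2)*conj(1) + 1*(-2)*conj(1) + 2*(0)*conj(1) + 2*(0)*conj(-1) + 2*(0)*conj(-1)]
      = (1/8)[(2) + (-2) + (0) + (0) + (0)] = 0/8 = 0
  <chi_5*chi_3, chi_3> = (1/8)[1*(2)*conj(1) + 1*(-2)*conj(1) + 2*(0)*conj(-1) + 2*(0)*conj(1) + 2*(0)*conj(-1)]
      = (1/8)[(2) + (-2) + (0) + (0) + (0)] = 0/8 = 0
  <chi_5*chi_3, chi_4> = (1/8)[1*(2)*conj(1) + 1*(-2)*conj(1) + 2*(0)*conj(-1) + 2*(0)*conj(-1) + 2*(0)*conj(1)]
      = (1/8)[(2) + (-2) + (0) + (0) + (0)] = 0/8 = 0
  <chi_5*chi_3, chi_5> = (1/8)[1*(2)*conj(2) + 1*(-2)*conj(-2) + 2*(0)*conj(0) + 2*(0)*conj(0) + 2*(0)*conj(0)]
      = (1/8)[(4) + (4) + (0) + (0) + (0)] = 8/8 = 1
Hence the multiplicities are chi_5: 1. Dimension check: dim(chi_5)*dim(chi_3) = 2*1 = 2 and sum (mult * dim) = 1*2 = 2.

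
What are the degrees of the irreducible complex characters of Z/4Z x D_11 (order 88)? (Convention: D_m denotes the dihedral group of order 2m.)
Dimensions: 1, 1, 1, 1, 1, 1, 1, 1, 2, 2, 2, 2, 2, 2, 2, 2, 2, 2, 2, 2, 2, 2, 2, 2, 2, 2, 2, 2

Reasoning: There are 28 irreducibles (= number of conjugacy classes). Their dimensions d_i satisfy sum d_i^2 = |G| = 88: 1 + 1 + 1 + 1 + 1 + 1 + 1 + 1 + 4 + 4 + 4 + 4 + 4 + 4 + 4 + 4 + 4 + 4 + 4 + 4 + 4 + 4 + 4 + 4 + 4 + 4 + 4 + 4 = 88. (For the product with Z/4Z: each of the 4 1-dim characters of Z/4Z tensors with each irrep of D_11, giving 4 copies of each D_11-dimension.)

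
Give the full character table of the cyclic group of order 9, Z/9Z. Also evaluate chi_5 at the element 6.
Character table of Z/9Z (irreps indexed chi_0,...,chi_8 with chi_k(m) = zeta_9^(k*m), zeta_9 = exp(2*pi*i/9)):
  irrep \ class  {0} (size 1)  {1} (size 1)    {2} (size 1)    {3} (size 1)    {4} (size 1)    {5} (size 1)    {6} (size 1)    {7} (size 1)    {8} (size 1)  
  chi_0          1             1               1               1               1               1               1               1               1             
  chi_1          1             exp(2*I*pi/9)   exp(4*I*pi/9)   exp(2*I*pi/3)   exp(8*I*pi/9)   exp(-8*I*pi/9)  exp(-2*I*pi/3)  exp(-4*I*pi/9)  exp(-2*I*pi/9)
  chi_2          1             exp(4*I*pi/9)   exp(8*I*pi/9)   exp(-2*I*pi/3)  exp(-2*I*pi/9)  exp(2*I*pi/9)   exp(2*I*pi/3)   exp(-8*I*pi/9)  exp(-4*I*pi/9)
  chi_3          1             exp(2*I*pi/3)   exp(-2*I*pi/3)  1               exp(2*I*pi/3)   exp(-2*I*pi/3)  1               exp(2*I*pi/3)   exp(-2*I*pi/3)
  chi_4          1             exp(8*I*pi/9)   exp(-2*I*pi/9)  exp(2*I*pi/3)   exp(-4*I*pi/9)  exp(4*I*pi/9)   exp(-2*I*pi/3)  exp(2*I*pi/9)   exp(-8*I*pi/9)
  chi_5          1             exp(-8*I*pi/9)  exp(2*I*pi/9)   exp(-2*I*pi/3)  exp(4*I*pi/9)   exp(-4*I*pi/9)  exp(2*I*pi/3)   exp(-2*I*pi/9)  exp(8*I*pi/9) 
  chi_6          1             exp(-2*I*pi/3)  exp(2*I*pi/3)   1               exp(-2*I*pi/3)  exp(2*I*pi/3)   1               exp(-2*I*pi/3)  exp(2*I*pi/3) 
  chi_7          1             exp(-4*I*pi/9)  exp(-8*I*pi/9)  exp(2*I*pi/3)   exp(2*I*pi/9)   exp(-2*I*pi/9)  exp(-2*I*pi/3)  exp(8*I*pi/9)   exp(4*I*pi/9) 
  chi_8          1             exp(-2*I*pi/9)  exp(-4*I*pi/9)  exp(-2*I*pi/3)  exp(-8*I*pi/9)  exp(8*I*pi/9)   exp(2*I*pi/3)   exp(4*I*pi/9)   exp(2*I*pi/9) 

Spot check: chi_5(6) = zeta_9^(5*6) = zeta_9^30 = exp(2*I*pi/3).

Reasoning: Z/9Z is abelian, so all 9 irreducible complex representations are 1-dimensional. They are given by chi_k(m) = zeta_9^(k*m) for k = 0,...,8. Row orthogonality: sum_m chi_k(m) conj(chi_l(m)) = 9 * [k = l].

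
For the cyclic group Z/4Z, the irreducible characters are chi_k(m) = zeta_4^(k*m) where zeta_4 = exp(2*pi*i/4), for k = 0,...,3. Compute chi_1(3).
chi_1(3) = zeta_4^3 = -I

Reasoning: chi_1(3) = zeta_4^(1*3) = zeta_4^3. Since zeta_4^4 = 1, this equals zeta_4^3 = exp(2*pi*i*3/4) = -I.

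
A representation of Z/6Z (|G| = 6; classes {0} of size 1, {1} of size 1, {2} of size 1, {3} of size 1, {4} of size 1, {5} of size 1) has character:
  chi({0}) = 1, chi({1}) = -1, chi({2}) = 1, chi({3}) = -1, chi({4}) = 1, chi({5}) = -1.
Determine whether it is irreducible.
Irreducible: <chi, chi> = 1.

Solution. <chi, chi> = (1/|G|) sum_C |C| * |chi(C)|^2 = (1/6)[1*|1|^2 + 1*|-1|^2 + 1*|1|^2 + 1*|-1|^2 + 1*|1|^2 + 1*|-1|^2]
  = (1/6)[(1) + (1) + (1) + (1) + (1) + (1)] = 6/6 = 1.
(Exp terms are combined using exp(i*s)*conj(exp(i*t)) = exp(i*(s-t)), and sums of them are collapsed using the identity that for every m > 1 the m distinct m-th roots of unity sum to 0, e.g. 1 + exp(2*I*pi/3) + exp(-2*I*pi/3) = 0.)
A character is irreducible iff <chi, chi> = 1, so this representation is irreducible.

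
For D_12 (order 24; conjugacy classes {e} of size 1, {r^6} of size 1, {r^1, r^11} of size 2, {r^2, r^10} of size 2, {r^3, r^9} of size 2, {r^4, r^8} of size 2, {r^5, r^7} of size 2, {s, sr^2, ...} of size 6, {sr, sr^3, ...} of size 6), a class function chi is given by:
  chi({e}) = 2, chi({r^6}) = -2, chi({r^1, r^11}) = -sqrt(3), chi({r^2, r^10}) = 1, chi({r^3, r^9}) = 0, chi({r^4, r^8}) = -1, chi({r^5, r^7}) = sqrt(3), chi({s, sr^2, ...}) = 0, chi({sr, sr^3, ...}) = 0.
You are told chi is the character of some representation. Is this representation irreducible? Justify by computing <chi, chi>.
Irreducible: <chi, chi> = 1.

Argument: <chi, chi> = (1/|G|) sum_C |C| * |chi(C)|^2 = (1/24)[1*|2|^2 + 1*|-2|^2 + 2*|-sqrt(3)|^2 + 2*|1|^2 + 2*|0|^2 + 2*|-1|^2 + 2*|sqrt(3)|^2 + 6*|0|^2 + 6*|0|^2]
  = (1/24)[(4) + (4) + (6) + (2) + (0) + (2) + (6) + (0) + (0)] = 24/24 = 1.
A character is irreducible iff <chi, chi> = 1, so this representation is irreducible.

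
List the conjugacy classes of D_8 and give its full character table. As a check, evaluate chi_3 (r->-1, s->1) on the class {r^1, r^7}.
Conjugacy classes: {e} of size 1, {r^4} of size 1, {r^1, r^7} of size 2, {r^2, r^6} of size 2, {r^3, r^5} of size 2, {s, sr^2, ...} of size 4, {sr, sr^3, ...} of size 4.
Character table:
  irrep \ class              {e} (size 1)  {r^4} (size 1)  {r^1, r^7} (size 2)  {r^2, r^6} (size 2)  {r^3, r^5} (size 2)  {s, sr^2, ...} (size 4)  {sr, sr^3, ...} (size 4)
  chi_1 (triv)               1             1               1                    1                    1                    1                        1                       
  chi_2 (sign: r->1, s->-1)  1             1               1                    1                    1                    -1                       -1                      
  chi_3 (r->-1, s->1)        1             1               -1                   1                    -1                   1                        -1                      
  chi_4 (r->-1, s->-1)       1             1               -1                   1                    -1                   -1                       1                       
  chi_5 (2d, j=1)            2             -2              sqrt(2)              0                    -sqrt(2)             0                        0                       
  chi_6 (2d, j=2)            2             2               0                    -2                   0                    0                        0                       
  chi_7 (2d, j=3)            2             -2              -sqrt(2)             0                    sqrt(2)              0                        0                       

Spot check: chi_3 (r->-1, s->1) on {r^1, r^7} = -1.

Working: D_8 has order 2*8 = 16 with 7 conjugacy classes, hence 7 irreducibles. Sum of squared dims 1 + 1 + 1 + 1 + 4 + 4 + 4 = 16 = |G|. Linear characters come from the abelianisation; the 2-dimensional irreps have character r^k -> 2*cos(2*pi*j*k/8), reflections -> 0.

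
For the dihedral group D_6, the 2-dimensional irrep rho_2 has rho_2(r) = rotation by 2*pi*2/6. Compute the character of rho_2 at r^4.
chi_{rho_2}(r^4) = 2*cos(2*pi*2*4/6) = -1

Solution. rho_2(r^4) is rotation by angle 2*pi*2*4/6, whose trace is 2*cos(2*pi*2*4/6) = -1.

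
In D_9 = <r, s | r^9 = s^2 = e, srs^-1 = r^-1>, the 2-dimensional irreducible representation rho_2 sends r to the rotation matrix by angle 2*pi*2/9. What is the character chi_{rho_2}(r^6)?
chi_{rho_2}(r^6) = 2*cos(2*pi*2*6/9) = -1

Details: rho_2(r^6) is rotation by angle 2*pi*2*6/9, whose trace is 2*cos(2*pi*2*6/9) = -1.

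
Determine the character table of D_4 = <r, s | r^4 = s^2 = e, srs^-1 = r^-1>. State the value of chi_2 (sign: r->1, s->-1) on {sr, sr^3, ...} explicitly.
Conjugacy classes: {e} of size 1, {r^2} of size 1, {r^1, r^3} of size 2, {s, sr^2, ...} of size 2, {sr, sr^3, ...} of size 2.
Character table:
  irrep \ class              {e} (size 1)  {r^2} (size 1)  {r^1, r^3} (size 2)  {s, sr^2, ...} (size 2)  {sr, sr^3, ...} (size 2)
  chi_1 (triv)               1             1               1                    1                        1                       
  chi_2 (sign: r->1, s->-1)  1             1               1                    -1                       -1                      
  chi_3 (r->-1, s->1)        1             1               -1                   1                        -1                      
  chi_4 (r->-1, s->-1)       1             1               -1                   -1                       1                       
  chi_5 (2d, j=1)            2             -2              0                    0                        0                       

Spot check: chi_2 (sign: r->1, s->-1) on {sr, sr^3, ...} = -1.

Argument: D_4 has order 2*4 = 8 with 5 conjugacy classes, hence 5 irreducibles. Sum of squared dims 1 + 1 + 1 + 1 + 4 = 8 = |G|. Linear characters come from the abelianisation; the 2-dimensional irreps have character r^k -> 2*cos(2*pi*j*k/4), reflections -> 0.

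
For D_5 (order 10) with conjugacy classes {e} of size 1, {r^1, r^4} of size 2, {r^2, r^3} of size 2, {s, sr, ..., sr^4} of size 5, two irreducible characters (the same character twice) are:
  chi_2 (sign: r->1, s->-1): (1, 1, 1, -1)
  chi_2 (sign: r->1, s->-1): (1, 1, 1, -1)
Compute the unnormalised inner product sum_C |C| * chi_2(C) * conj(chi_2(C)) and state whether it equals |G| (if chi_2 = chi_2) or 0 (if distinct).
Sum = 10 = |G| = 10; so <chi_2, chi_2> = 1 (norm-1 confirms irreducibility).

Compute term by term over conjugacy classes (|C| * chi_2(C) * conj(chi_2(C))):
  1*(1)*conj(1) + 2*(1)*conj(1) + 2*(1)*conj(1) + 5*(-1)*conj(-1)
  = (1) + (2) + (2) + (5)
  = 10.
Dividing by |G| = 10 gives 10/10 = 1, matching the row-orthogonality relation <chi_2, chi_2> = [chi_2 = chi_2].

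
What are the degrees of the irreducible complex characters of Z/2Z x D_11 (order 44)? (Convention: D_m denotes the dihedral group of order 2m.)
Dimensions: 1, 1, 1, 1, 2, 2, 2, 2, 2, 2, 2, 2, 2, 2

Derivation: There are 14 irreducibles (= number of conjugacy classes). Their dimensions d_i satisfy sum d_i^2 = |G| = 44: 1 + 1 + 1 + 1 + 4 + 4 + 4 + 4 + 4 + 4 + 4 + 4 + 4 + 4 = 44. (For the product with Z/2Z: each of the 2 1-dim characters of Z/2Z tensors with each irrep of D_11, giving 2 copies of each D_11-dimension.)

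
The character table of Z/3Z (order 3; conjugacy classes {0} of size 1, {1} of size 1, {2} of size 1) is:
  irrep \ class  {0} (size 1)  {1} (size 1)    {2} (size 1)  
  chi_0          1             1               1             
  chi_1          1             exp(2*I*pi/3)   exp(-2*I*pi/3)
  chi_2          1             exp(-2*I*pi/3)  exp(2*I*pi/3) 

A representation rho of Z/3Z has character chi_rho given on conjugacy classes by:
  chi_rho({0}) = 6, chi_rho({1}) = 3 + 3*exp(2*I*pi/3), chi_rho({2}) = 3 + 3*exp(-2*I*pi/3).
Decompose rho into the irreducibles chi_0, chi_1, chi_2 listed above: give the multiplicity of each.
Multiplicities: chi_0: 3, chi_1: 3, chi_2: 0.

Why: Use <chi_rho, chi> = (1/|G|) sum_C |C| * chi_rho(C) * conj(chi(C)) with |G| = 3 for each irreducible chi in the table:
  <chi_rho, chi_0> = (1/3)[1*(6)*conj(1) + 1*(3 + 3*exp(2*I*pi/3))*conj(1) + 1*(3 + 3*exp(-2*I*pi/3))*conj(1)]
      = (1/3)[(6) + (3 + 3*exp(2*I*pi/3)) + (3 + 3*exp(-2*I*pi/3))] = 9/3 = 3
  <chi_rho, chi_1> = (1/3)[1*(6)*conj(1) + 1*(3 + 3*exp(2*I*pi/3))*conj(exp(2*I*pi/3)) + 1*(3 + 3*exp(-2*I*pi/3))*conj(exp(-2*I*pi/3))]
      = (1/3)[(6) + (3 + 3*exp(-2*I*pi/3)) + (3 + 3*exp(2*I*pi/3))] = 9/3 = 3
  <chi_rho, chi_2> = (1/3)[1*(6)*conj(1) + 1*(3 + 3*exp(2*I*pi/3))*conj(exp(-2*I*pi/3)) + 1*(3 + 3*exp(-2*I*pi/3))*conj(exp(2*I*pi/3))]
      = (1/3)[(6) + (-3) + (-3)] = 0/3 = 0
(Exp terms are combined using exp(i*s)*conj(exp(i*t)) = exp(i*(s-t)), and sums of them are collapsed using the identity that for every m > 1 the m distinct m-th roots of unity sum to 0, e.g. 1 + exp(2*I*pi/3) + exp(-2*I*pi/3) = 0.)
Dimension check: dim(rho) = sum (mult * dim) = 3*1 + 3*1 + 0*1 = 6 = chi_rho(e) = 6.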